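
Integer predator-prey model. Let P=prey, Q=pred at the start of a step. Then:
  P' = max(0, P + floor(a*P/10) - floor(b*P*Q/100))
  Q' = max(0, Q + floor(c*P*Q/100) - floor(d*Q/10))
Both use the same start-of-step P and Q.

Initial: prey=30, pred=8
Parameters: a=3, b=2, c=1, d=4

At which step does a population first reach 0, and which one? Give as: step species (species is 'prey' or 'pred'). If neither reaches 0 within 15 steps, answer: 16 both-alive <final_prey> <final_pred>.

Step 1: prey: 30+9-4=35; pred: 8+2-3=7
Step 2: prey: 35+10-4=41; pred: 7+2-2=7
Step 3: prey: 41+12-5=48; pred: 7+2-2=7
Step 4: prey: 48+14-6=56; pred: 7+3-2=8
Step 5: prey: 56+16-8=64; pred: 8+4-3=9
Step 6: prey: 64+19-11=72; pred: 9+5-3=11
Step 7: prey: 72+21-15=78; pred: 11+7-4=14
Step 8: prey: 78+23-21=80; pred: 14+10-5=19
Step 9: prey: 80+24-30=74; pred: 19+15-7=27
Step 10: prey: 74+22-39=57; pred: 27+19-10=36
Step 11: prey: 57+17-41=33; pred: 36+20-14=42
Step 12: prey: 33+9-27=15; pred: 42+13-16=39
Step 13: prey: 15+4-11=8; pred: 39+5-15=29
Step 14: prey: 8+2-4=6; pred: 29+2-11=20
Step 15: prey: 6+1-2=5; pred: 20+1-8=13
No extinction within 15 steps

Answer: 16 both-alive 5 13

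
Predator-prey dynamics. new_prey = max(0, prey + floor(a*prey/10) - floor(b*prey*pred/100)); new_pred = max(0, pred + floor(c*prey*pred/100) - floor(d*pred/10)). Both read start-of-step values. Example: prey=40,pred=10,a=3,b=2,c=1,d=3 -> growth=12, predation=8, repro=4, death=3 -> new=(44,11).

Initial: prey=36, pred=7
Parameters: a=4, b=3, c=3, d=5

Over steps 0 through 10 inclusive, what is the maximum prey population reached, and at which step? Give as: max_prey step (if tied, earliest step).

Answer: 46 2

Derivation:
Step 1: prey: 36+14-7=43; pred: 7+7-3=11
Step 2: prey: 43+17-14=46; pred: 11+14-5=20
Step 3: prey: 46+18-27=37; pred: 20+27-10=37
Step 4: prey: 37+14-41=10; pred: 37+41-18=60
Step 5: prey: 10+4-18=0; pred: 60+18-30=48
Step 6: prey: 0+0-0=0; pred: 48+0-24=24
Step 7: prey: 0+0-0=0; pred: 24+0-12=12
Step 8: prey: 0+0-0=0; pred: 12+0-6=6
Step 9: prey: 0+0-0=0; pred: 6+0-3=3
Step 10: prey: 0+0-0=0; pred: 3+0-1=2
Max prey = 46 at step 2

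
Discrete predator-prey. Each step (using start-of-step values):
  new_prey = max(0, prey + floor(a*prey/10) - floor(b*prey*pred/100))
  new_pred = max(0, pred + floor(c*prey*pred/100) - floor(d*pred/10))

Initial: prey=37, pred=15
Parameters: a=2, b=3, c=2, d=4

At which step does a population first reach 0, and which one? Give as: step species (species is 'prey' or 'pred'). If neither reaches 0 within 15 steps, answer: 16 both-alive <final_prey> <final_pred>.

Step 1: prey: 37+7-16=28; pred: 15+11-6=20
Step 2: prey: 28+5-16=17; pred: 20+11-8=23
Step 3: prey: 17+3-11=9; pred: 23+7-9=21
Step 4: prey: 9+1-5=5; pred: 21+3-8=16
Step 5: prey: 5+1-2=4; pred: 16+1-6=11
Step 6: prey: 4+0-1=3; pred: 11+0-4=7
Step 7: prey: 3+0-0=3; pred: 7+0-2=5
Step 8: prey: 3+0-0=3; pred: 5+0-2=3
Step 9: prey: 3+0-0=3; pred: 3+0-1=2
Step 10: prey: 3+0-0=3; pred: 2+0-0=2
Steps 11-15: state stable at prey=3, pred=2 (no change)
No extinction within 15 steps

Answer: 16 both-alive 3 2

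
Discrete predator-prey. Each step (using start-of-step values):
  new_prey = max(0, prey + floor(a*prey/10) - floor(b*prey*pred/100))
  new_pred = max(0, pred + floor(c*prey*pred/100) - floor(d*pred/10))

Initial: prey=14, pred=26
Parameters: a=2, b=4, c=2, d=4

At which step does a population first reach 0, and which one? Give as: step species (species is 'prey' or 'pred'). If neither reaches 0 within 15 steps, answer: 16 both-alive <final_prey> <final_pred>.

Answer: 16 both-alive 1 2

Derivation:
Step 1: prey: 14+2-14=2; pred: 26+7-10=23
Step 2: prey: 2+0-1=1; pred: 23+0-9=14
Step 3: prey: 1+0-0=1; pred: 14+0-5=9
Step 4: prey: 1+0-0=1; pred: 9+0-3=6
Step 5: prey: 1+0-0=1; pred: 6+0-2=4
Step 6: prey: 1+0-0=1; pred: 4+0-1=3
Step 7: prey: 1+0-0=1; pred: 3+0-1=2
Step 8: prey: 1+0-0=1; pred: 2+0-0=2
Steps 9-15: state stable at prey=1, pred=2 (no change)
No extinction within 15 steps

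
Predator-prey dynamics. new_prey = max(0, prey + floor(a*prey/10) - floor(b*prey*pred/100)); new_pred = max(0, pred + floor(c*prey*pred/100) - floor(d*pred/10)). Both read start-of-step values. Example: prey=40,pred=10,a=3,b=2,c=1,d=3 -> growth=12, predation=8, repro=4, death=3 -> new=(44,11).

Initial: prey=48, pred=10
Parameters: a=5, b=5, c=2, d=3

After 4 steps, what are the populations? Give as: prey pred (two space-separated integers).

Answer: 0 30

Derivation:
Step 1: prey: 48+24-24=48; pred: 10+9-3=16
Step 2: prey: 48+24-38=34; pred: 16+15-4=27
Step 3: prey: 34+17-45=6; pred: 27+18-8=37
Step 4: prey: 6+3-11=0; pred: 37+4-11=30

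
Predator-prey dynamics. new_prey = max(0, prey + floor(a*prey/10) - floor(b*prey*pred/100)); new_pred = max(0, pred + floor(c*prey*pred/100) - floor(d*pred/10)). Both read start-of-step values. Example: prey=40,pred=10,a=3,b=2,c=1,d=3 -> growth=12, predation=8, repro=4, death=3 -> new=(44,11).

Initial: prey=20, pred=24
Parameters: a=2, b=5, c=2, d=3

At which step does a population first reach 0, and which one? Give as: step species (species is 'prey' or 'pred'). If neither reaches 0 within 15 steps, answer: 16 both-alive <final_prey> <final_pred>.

Answer: 1 prey

Derivation:
Step 1: prey: 20+4-24=0; pred: 24+9-7=26
First extinction: prey at step 1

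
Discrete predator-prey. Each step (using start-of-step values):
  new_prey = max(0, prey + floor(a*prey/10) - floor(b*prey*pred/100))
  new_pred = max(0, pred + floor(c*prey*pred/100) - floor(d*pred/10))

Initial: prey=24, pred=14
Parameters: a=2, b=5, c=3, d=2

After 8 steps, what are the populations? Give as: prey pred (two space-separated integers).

Answer: 0 8

Derivation:
Step 1: prey: 24+4-16=12; pred: 14+10-2=22
Step 2: prey: 12+2-13=1; pred: 22+7-4=25
Step 3: prey: 1+0-1=0; pred: 25+0-5=20
Step 4: prey: 0+0-0=0; pred: 20+0-4=16
Step 5: prey: 0+0-0=0; pred: 16+0-3=13
Step 6: prey: 0+0-0=0; pred: 13+0-2=11
Step 7: prey: 0+0-0=0; pred: 11+0-2=9
Step 8: prey: 0+0-0=0; pred: 9+0-1=8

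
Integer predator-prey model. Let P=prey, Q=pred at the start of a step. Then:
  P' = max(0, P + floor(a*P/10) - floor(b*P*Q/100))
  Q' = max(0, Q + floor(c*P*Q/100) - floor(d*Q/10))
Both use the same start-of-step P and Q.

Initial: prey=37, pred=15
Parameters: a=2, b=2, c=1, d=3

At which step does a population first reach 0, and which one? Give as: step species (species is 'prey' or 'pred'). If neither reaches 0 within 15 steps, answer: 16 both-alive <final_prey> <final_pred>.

Answer: 16 both-alive 24 6

Derivation:
Step 1: prey: 37+7-11=33; pred: 15+5-4=16
Step 2: prey: 33+6-10=29; pred: 16+5-4=17
Step 3: prey: 29+5-9=25; pred: 17+4-5=16
Step 4: prey: 25+5-8=22; pred: 16+4-4=16
Step 5: prey: 22+4-7=19; pred: 16+3-4=15
Step 6: prey: 19+3-5=17; pred: 15+2-4=13
Step 7: prey: 17+3-4=16; pred: 13+2-3=12
Step 8: prey: 16+3-3=16; pred: 12+1-3=10
Step 9: prey: 16+3-3=16; pred: 10+1-3=8
Step 10: prey: 16+3-2=17; pred: 8+1-2=7
Step 11: prey: 17+3-2=18; pred: 7+1-2=6
Step 12: prey: 18+3-2=19; pred: 6+1-1=6
Step 13: prey: 19+3-2=20; pred: 6+1-1=6
Step 14: prey: 20+4-2=22; pred: 6+1-1=6
Step 15: prey: 22+4-2=24; pred: 6+1-1=6
No extinction within 15 steps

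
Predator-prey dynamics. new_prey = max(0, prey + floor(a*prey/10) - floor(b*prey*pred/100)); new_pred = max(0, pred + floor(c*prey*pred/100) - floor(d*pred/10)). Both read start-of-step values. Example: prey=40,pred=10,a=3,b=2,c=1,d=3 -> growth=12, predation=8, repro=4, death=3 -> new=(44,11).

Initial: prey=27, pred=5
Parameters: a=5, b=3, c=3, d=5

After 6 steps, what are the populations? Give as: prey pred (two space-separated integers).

Answer: 0 64

Derivation:
Step 1: prey: 27+13-4=36; pred: 5+4-2=7
Step 2: prey: 36+18-7=47; pred: 7+7-3=11
Step 3: prey: 47+23-15=55; pred: 11+15-5=21
Step 4: prey: 55+27-34=48; pred: 21+34-10=45
Step 5: prey: 48+24-64=8; pred: 45+64-22=87
Step 6: prey: 8+4-20=0; pred: 87+20-43=64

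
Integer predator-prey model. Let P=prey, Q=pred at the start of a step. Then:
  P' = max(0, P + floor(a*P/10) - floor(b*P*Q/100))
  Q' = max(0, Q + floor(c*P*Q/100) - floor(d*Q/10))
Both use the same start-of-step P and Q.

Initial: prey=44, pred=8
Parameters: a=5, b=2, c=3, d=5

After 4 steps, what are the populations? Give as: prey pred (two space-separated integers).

Answer: 0 198

Derivation:
Step 1: prey: 44+22-7=59; pred: 8+10-4=14
Step 2: prey: 59+29-16=72; pred: 14+24-7=31
Step 3: prey: 72+36-44=64; pred: 31+66-15=82
Step 4: prey: 64+32-104=0; pred: 82+157-41=198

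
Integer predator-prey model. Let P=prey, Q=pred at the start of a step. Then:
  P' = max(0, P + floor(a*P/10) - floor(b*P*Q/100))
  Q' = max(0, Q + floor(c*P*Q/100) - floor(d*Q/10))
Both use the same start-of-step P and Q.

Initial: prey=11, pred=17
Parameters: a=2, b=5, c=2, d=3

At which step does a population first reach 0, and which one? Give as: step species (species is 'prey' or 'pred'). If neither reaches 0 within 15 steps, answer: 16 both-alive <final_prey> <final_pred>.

Step 1: prey: 11+2-9=4; pred: 17+3-5=15
Step 2: prey: 4+0-3=1; pred: 15+1-4=12
Step 3: prey: 1+0-0=1; pred: 12+0-3=9
Step 4: prey: 1+0-0=1; pred: 9+0-2=7
Step 5: prey: 1+0-0=1; pred: 7+0-2=5
Step 6: prey: 1+0-0=1; pred: 5+0-1=4
Step 7: prey: 1+0-0=1; pred: 4+0-1=3
Step 8: prey: 1+0-0=1; pred: 3+0-0=3
Steps 9-15: state stable at prey=1, pred=3 (no change)
No extinction within 15 steps

Answer: 16 both-alive 1 3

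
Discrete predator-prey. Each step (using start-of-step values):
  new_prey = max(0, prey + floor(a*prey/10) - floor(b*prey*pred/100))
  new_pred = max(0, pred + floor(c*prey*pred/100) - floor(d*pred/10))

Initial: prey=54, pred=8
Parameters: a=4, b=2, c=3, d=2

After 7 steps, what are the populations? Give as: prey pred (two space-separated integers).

Answer: 0 116

Derivation:
Step 1: prey: 54+21-8=67; pred: 8+12-1=19
Step 2: prey: 67+26-25=68; pred: 19+38-3=54
Step 3: prey: 68+27-73=22; pred: 54+110-10=154
Step 4: prey: 22+8-67=0; pred: 154+101-30=225
Step 5: prey: 0+0-0=0; pred: 225+0-45=180
Step 6: prey: 0+0-0=0; pred: 180+0-36=144
Step 7: prey: 0+0-0=0; pred: 144+0-28=116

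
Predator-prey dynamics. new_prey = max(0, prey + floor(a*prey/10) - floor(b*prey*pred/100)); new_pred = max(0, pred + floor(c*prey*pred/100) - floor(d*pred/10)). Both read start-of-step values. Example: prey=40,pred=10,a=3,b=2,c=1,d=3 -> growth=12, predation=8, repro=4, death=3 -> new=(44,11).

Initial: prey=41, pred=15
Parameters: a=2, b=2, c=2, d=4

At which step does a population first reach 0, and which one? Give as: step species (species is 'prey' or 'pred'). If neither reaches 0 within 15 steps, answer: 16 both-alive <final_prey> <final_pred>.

Answer: 16 both-alive 3 2

Derivation:
Step 1: prey: 41+8-12=37; pred: 15+12-6=21
Step 2: prey: 37+7-15=29; pred: 21+15-8=28
Step 3: prey: 29+5-16=18; pred: 28+16-11=33
Step 4: prey: 18+3-11=10; pred: 33+11-13=31
Step 5: prey: 10+2-6=6; pred: 31+6-12=25
Step 6: prey: 6+1-3=4; pred: 25+3-10=18
Step 7: prey: 4+0-1=3; pred: 18+1-7=12
Step 8: prey: 3+0-0=3; pred: 12+0-4=8
Step 9: prey: 3+0-0=3; pred: 8+0-3=5
Step 10: prey: 3+0-0=3; pred: 5+0-2=3
Step 11: prey: 3+0-0=3; pred: 3+0-1=2
Step 12: prey: 3+0-0=3; pred: 2+0-0=2
Steps 13-15: state stable at prey=3, pred=2 (no change)
No extinction within 15 steps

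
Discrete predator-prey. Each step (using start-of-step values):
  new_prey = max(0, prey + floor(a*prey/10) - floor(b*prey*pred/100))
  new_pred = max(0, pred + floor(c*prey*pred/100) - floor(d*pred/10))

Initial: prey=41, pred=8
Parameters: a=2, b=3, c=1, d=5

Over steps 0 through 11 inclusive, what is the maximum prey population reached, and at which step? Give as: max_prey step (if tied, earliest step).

Step 1: prey: 41+8-9=40; pred: 8+3-4=7
Step 2: prey: 40+8-8=40; pred: 7+2-3=6
Step 3: prey: 40+8-7=41; pred: 6+2-3=5
Step 4: prey: 41+8-6=43; pred: 5+2-2=5
Step 5: prey: 43+8-6=45; pred: 5+2-2=5
Step 6: prey: 45+9-6=48; pred: 5+2-2=5
Step 7: prey: 48+9-7=50; pred: 5+2-2=5
Step 8: prey: 50+10-7=53; pred: 5+2-2=5
Step 9: prey: 53+10-7=56; pred: 5+2-2=5
Step 10: prey: 56+11-8=59; pred: 5+2-2=5
Step 11: prey: 59+11-8=62; pred: 5+2-2=5
Max prey = 62 at step 11

Answer: 62 11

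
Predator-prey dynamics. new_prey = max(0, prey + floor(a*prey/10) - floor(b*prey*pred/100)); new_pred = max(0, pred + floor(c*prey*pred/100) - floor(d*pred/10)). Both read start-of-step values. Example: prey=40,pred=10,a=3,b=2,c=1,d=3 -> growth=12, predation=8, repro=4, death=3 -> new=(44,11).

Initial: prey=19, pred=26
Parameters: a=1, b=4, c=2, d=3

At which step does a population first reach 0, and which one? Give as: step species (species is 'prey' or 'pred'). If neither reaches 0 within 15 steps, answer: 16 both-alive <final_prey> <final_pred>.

Step 1: prey: 19+1-19=1; pred: 26+9-7=28
Step 2: prey: 1+0-1=0; pred: 28+0-8=20
First extinction: prey at step 2

Answer: 2 prey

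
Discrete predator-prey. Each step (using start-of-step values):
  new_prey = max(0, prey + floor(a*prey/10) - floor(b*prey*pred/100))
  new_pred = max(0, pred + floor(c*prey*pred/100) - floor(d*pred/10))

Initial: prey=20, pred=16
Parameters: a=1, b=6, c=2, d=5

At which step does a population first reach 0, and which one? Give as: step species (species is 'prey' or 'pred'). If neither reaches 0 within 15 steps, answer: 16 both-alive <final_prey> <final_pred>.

Step 1: prey: 20+2-19=3; pred: 16+6-8=14
Step 2: prey: 3+0-2=1; pred: 14+0-7=7
Step 3: prey: 1+0-0=1; pred: 7+0-3=4
Step 4: prey: 1+0-0=1; pred: 4+0-2=2
Step 5: prey: 1+0-0=1; pred: 2+0-1=1
Step 6: prey: 1+0-0=1; pred: 1+0-0=1
Steps 7-15: state stable at prey=1, pred=1 (no change)
No extinction within 15 steps

Answer: 16 both-alive 1 1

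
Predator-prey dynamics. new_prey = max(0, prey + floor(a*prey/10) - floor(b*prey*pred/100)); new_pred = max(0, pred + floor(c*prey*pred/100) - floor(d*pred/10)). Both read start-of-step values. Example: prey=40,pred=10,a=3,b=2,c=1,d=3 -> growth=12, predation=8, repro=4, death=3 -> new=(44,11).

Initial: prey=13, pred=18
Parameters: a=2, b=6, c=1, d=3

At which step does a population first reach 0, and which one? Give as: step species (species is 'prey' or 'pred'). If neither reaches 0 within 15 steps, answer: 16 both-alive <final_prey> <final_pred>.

Step 1: prey: 13+2-14=1; pred: 18+2-5=15
Step 2: prey: 1+0-0=1; pred: 15+0-4=11
Step 3: prey: 1+0-0=1; pred: 11+0-3=8
Step 4: prey: 1+0-0=1; pred: 8+0-2=6
Step 5: prey: 1+0-0=1; pred: 6+0-1=5
Step 6: prey: 1+0-0=1; pred: 5+0-1=4
Step 7: prey: 1+0-0=1; pred: 4+0-1=3
Step 8: prey: 1+0-0=1; pred: 3+0-0=3
Steps 9-15: state stable at prey=1, pred=3 (no change)
No extinction within 15 steps

Answer: 16 both-alive 1 3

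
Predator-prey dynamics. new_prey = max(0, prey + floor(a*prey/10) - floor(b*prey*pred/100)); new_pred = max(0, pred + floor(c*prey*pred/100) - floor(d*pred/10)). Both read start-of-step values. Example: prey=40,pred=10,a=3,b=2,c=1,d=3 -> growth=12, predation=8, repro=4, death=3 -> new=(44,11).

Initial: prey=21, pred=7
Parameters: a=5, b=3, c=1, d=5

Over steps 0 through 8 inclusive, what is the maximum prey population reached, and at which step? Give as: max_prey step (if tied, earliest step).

Step 1: prey: 21+10-4=27; pred: 7+1-3=5
Step 2: prey: 27+13-4=36; pred: 5+1-2=4
Step 3: prey: 36+18-4=50; pred: 4+1-2=3
Step 4: prey: 50+25-4=71; pred: 3+1-1=3
Step 5: prey: 71+35-6=100; pred: 3+2-1=4
Step 6: prey: 100+50-12=138; pred: 4+4-2=6
Step 7: prey: 138+69-24=183; pred: 6+8-3=11
Step 8: prey: 183+91-60=214; pred: 11+20-5=26
Max prey = 214 at step 8

Answer: 214 8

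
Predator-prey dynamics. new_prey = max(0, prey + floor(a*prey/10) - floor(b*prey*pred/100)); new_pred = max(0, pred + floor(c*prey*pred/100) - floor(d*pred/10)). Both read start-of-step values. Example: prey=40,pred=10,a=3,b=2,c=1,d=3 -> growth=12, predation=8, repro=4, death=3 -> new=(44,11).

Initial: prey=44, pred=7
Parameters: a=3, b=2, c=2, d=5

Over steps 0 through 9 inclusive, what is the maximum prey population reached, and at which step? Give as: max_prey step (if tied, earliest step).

Answer: 56 2

Derivation:
Step 1: prey: 44+13-6=51; pred: 7+6-3=10
Step 2: prey: 51+15-10=56; pred: 10+10-5=15
Step 3: prey: 56+16-16=56; pred: 15+16-7=24
Step 4: prey: 56+16-26=46; pred: 24+26-12=38
Step 5: prey: 46+13-34=25; pred: 38+34-19=53
Step 6: prey: 25+7-26=6; pred: 53+26-26=53
Step 7: prey: 6+1-6=1; pred: 53+6-26=33
Step 8: prey: 1+0-0=1; pred: 33+0-16=17
Step 9: prey: 1+0-0=1; pred: 17+0-8=9
Max prey = 56 at step 2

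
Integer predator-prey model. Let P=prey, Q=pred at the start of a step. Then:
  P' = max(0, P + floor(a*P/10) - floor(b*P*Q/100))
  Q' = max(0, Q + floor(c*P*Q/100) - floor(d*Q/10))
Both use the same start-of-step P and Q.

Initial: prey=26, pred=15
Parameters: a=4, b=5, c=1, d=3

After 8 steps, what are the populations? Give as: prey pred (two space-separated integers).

Answer: 15 3

Derivation:
Step 1: prey: 26+10-19=17; pred: 15+3-4=14
Step 2: prey: 17+6-11=12; pred: 14+2-4=12
Step 3: prey: 12+4-7=9; pred: 12+1-3=10
Step 4: prey: 9+3-4=8; pred: 10+0-3=7
Step 5: prey: 8+3-2=9; pred: 7+0-2=5
Step 6: prey: 9+3-2=10; pred: 5+0-1=4
Step 7: prey: 10+4-2=12; pred: 4+0-1=3
Step 8: prey: 12+4-1=15; pred: 3+0-0=3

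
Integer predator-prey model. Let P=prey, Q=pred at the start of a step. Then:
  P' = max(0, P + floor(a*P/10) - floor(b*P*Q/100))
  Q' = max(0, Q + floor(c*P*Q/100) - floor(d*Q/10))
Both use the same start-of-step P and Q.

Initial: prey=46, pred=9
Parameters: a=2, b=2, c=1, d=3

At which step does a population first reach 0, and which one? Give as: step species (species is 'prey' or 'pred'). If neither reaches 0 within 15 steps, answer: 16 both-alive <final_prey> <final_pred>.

Step 1: prey: 46+9-8=47; pred: 9+4-2=11
Step 2: prey: 47+9-10=46; pred: 11+5-3=13
Step 3: prey: 46+9-11=44; pred: 13+5-3=15
Step 4: prey: 44+8-13=39; pred: 15+6-4=17
Step 5: prey: 39+7-13=33; pred: 17+6-5=18
Step 6: prey: 33+6-11=28; pred: 18+5-5=18
Step 7: prey: 28+5-10=23; pred: 18+5-5=18
Step 8: prey: 23+4-8=19; pred: 18+4-5=17
Step 9: prey: 19+3-6=16; pred: 17+3-5=15
Step 10: prey: 16+3-4=15; pred: 15+2-4=13
Step 11: prey: 15+3-3=15; pred: 13+1-3=11
Step 12: prey: 15+3-3=15; pred: 11+1-3=9
Step 13: prey: 15+3-2=16; pred: 9+1-2=8
Step 14: prey: 16+3-2=17; pred: 8+1-2=7
Step 15: prey: 17+3-2=18; pred: 7+1-2=6
No extinction within 15 steps

Answer: 16 both-alive 18 6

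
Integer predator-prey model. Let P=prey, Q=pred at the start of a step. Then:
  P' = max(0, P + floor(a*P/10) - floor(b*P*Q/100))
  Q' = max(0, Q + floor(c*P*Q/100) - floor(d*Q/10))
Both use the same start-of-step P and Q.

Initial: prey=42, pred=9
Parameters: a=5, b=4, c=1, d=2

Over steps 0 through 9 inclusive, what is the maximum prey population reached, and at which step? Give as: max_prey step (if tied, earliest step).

Step 1: prey: 42+21-15=48; pred: 9+3-1=11
Step 2: prey: 48+24-21=51; pred: 11+5-2=14
Step 3: prey: 51+25-28=48; pred: 14+7-2=19
Step 4: prey: 48+24-36=36; pred: 19+9-3=25
Step 5: prey: 36+18-36=18; pred: 25+9-5=29
Step 6: prey: 18+9-20=7; pred: 29+5-5=29
Step 7: prey: 7+3-8=2; pred: 29+2-5=26
Step 8: prey: 2+1-2=1; pred: 26+0-5=21
Step 9: prey: 1+0-0=1; pred: 21+0-4=17
Max prey = 51 at step 2

Answer: 51 2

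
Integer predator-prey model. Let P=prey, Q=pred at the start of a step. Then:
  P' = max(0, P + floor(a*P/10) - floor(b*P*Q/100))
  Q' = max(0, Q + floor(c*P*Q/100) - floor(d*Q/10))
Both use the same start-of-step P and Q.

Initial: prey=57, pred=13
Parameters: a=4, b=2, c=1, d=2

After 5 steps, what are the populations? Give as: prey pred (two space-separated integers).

Step 1: prey: 57+22-14=65; pred: 13+7-2=18
Step 2: prey: 65+26-23=68; pred: 18+11-3=26
Step 3: prey: 68+27-35=60; pred: 26+17-5=38
Step 4: prey: 60+24-45=39; pred: 38+22-7=53
Step 5: prey: 39+15-41=13; pred: 53+20-10=63

Answer: 13 63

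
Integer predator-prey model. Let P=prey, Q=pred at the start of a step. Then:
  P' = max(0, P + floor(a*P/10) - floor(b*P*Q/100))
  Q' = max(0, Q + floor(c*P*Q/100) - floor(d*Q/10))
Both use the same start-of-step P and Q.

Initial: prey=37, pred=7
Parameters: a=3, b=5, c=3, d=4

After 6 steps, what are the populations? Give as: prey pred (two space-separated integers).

Answer: 0 9

Derivation:
Step 1: prey: 37+11-12=36; pred: 7+7-2=12
Step 2: prey: 36+10-21=25; pred: 12+12-4=20
Step 3: prey: 25+7-25=7; pred: 20+15-8=27
Step 4: prey: 7+2-9=0; pred: 27+5-10=22
Step 5: prey: 0+0-0=0; pred: 22+0-8=14
Step 6: prey: 0+0-0=0; pred: 14+0-5=9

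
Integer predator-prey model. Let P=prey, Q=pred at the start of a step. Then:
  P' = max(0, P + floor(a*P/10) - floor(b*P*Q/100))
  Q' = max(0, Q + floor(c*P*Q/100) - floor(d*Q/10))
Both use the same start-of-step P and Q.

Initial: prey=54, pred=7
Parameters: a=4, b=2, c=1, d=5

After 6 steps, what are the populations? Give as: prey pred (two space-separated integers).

Step 1: prey: 54+21-7=68; pred: 7+3-3=7
Step 2: prey: 68+27-9=86; pred: 7+4-3=8
Step 3: prey: 86+34-13=107; pred: 8+6-4=10
Step 4: prey: 107+42-21=128; pred: 10+10-5=15
Step 5: prey: 128+51-38=141; pred: 15+19-7=27
Step 6: prey: 141+56-76=121; pred: 27+38-13=52

Answer: 121 52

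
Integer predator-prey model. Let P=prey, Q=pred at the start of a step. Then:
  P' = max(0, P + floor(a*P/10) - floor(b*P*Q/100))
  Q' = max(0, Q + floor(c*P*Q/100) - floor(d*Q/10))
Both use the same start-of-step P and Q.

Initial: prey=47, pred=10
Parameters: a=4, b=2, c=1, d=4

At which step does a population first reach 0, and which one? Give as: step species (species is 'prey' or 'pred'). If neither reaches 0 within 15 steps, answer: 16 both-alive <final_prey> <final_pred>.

Step 1: prey: 47+18-9=56; pred: 10+4-4=10
Step 2: prey: 56+22-11=67; pred: 10+5-4=11
Step 3: prey: 67+26-14=79; pred: 11+7-4=14
Step 4: prey: 79+31-22=88; pred: 14+11-5=20
Step 5: prey: 88+35-35=88; pred: 20+17-8=29
Step 6: prey: 88+35-51=72; pred: 29+25-11=43
Step 7: prey: 72+28-61=39; pred: 43+30-17=56
Step 8: prey: 39+15-43=11; pred: 56+21-22=55
Step 9: prey: 11+4-12=3; pred: 55+6-22=39
Step 10: prey: 3+1-2=2; pred: 39+1-15=25
Step 11: prey: 2+0-1=1; pred: 25+0-10=15
Step 12: prey: 1+0-0=1; pred: 15+0-6=9
Step 13: prey: 1+0-0=1; pred: 9+0-3=6
Step 14: prey: 1+0-0=1; pred: 6+0-2=4
Step 15: prey: 1+0-0=1; pred: 4+0-1=3
No extinction within 15 steps

Answer: 16 both-alive 1 3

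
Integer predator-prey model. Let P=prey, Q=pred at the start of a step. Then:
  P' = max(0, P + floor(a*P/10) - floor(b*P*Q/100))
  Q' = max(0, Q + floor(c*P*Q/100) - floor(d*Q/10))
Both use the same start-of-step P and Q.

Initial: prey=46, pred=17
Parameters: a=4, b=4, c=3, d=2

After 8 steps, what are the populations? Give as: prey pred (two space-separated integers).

Answer: 0 19

Derivation:
Step 1: prey: 46+18-31=33; pred: 17+23-3=37
Step 2: prey: 33+13-48=0; pred: 37+36-7=66
Step 3: prey: 0+0-0=0; pred: 66+0-13=53
Step 4: prey: 0+0-0=0; pred: 53+0-10=43
Step 5: prey: 0+0-0=0; pred: 43+0-8=35
Step 6: prey: 0+0-0=0; pred: 35+0-7=28
Step 7: prey: 0+0-0=0; pred: 28+0-5=23
Step 8: prey: 0+0-0=0; pred: 23+0-4=19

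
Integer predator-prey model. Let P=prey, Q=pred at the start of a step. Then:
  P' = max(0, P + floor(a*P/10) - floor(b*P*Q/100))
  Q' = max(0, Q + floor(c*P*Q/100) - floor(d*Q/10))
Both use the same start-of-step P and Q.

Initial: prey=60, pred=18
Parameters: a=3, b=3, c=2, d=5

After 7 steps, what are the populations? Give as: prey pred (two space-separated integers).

Answer: 0 3

Derivation:
Step 1: prey: 60+18-32=46; pred: 18+21-9=30
Step 2: prey: 46+13-41=18; pred: 30+27-15=42
Step 3: prey: 18+5-22=1; pred: 42+15-21=36
Step 4: prey: 1+0-1=0; pred: 36+0-18=18
Step 5: prey: 0+0-0=0; pred: 18+0-9=9
Step 6: prey: 0+0-0=0; pred: 9+0-4=5
Step 7: prey: 0+0-0=0; pred: 5+0-2=3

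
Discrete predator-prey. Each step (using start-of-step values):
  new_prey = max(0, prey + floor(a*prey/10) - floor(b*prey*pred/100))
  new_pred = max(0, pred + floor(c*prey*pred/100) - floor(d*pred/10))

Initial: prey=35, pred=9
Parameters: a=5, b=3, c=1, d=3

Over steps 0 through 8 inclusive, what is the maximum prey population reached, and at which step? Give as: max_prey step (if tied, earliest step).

Step 1: prey: 35+17-9=43; pred: 9+3-2=10
Step 2: prey: 43+21-12=52; pred: 10+4-3=11
Step 3: prey: 52+26-17=61; pred: 11+5-3=13
Step 4: prey: 61+30-23=68; pred: 13+7-3=17
Step 5: prey: 68+34-34=68; pred: 17+11-5=23
Step 6: prey: 68+34-46=56; pred: 23+15-6=32
Step 7: prey: 56+28-53=31; pred: 32+17-9=40
Step 8: prey: 31+15-37=9; pred: 40+12-12=40
Max prey = 68 at step 4

Answer: 68 4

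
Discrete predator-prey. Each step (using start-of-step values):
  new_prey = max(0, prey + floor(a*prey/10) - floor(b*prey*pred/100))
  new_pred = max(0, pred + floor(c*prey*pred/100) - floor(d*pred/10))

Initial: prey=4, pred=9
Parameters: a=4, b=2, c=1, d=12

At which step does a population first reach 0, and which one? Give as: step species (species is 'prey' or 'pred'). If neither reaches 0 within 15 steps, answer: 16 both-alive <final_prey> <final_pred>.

Step 1: prey: 4+1-0=5; pred: 9+0-10=0
First extinction: pred at step 1

Answer: 1 pred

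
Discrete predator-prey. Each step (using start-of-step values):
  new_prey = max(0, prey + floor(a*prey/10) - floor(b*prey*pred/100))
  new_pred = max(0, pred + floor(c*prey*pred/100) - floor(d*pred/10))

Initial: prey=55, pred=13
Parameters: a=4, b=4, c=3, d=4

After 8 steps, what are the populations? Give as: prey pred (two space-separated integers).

Answer: 0 5

Derivation:
Step 1: prey: 55+22-28=49; pred: 13+21-5=29
Step 2: prey: 49+19-56=12; pred: 29+42-11=60
Step 3: prey: 12+4-28=0; pred: 60+21-24=57
Step 4: prey: 0+0-0=0; pred: 57+0-22=35
Step 5: prey: 0+0-0=0; pred: 35+0-14=21
Step 6: prey: 0+0-0=0; pred: 21+0-8=13
Step 7: prey: 0+0-0=0; pred: 13+0-5=8
Step 8: prey: 0+0-0=0; pred: 8+0-3=5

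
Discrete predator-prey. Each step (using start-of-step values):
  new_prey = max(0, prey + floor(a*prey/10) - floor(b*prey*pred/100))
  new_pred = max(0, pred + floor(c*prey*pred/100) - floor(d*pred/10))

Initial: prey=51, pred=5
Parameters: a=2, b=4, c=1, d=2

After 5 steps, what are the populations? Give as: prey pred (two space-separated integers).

Answer: 24 14

Derivation:
Step 1: prey: 51+10-10=51; pred: 5+2-1=6
Step 2: prey: 51+10-12=49; pred: 6+3-1=8
Step 3: prey: 49+9-15=43; pred: 8+3-1=10
Step 4: prey: 43+8-17=34; pred: 10+4-2=12
Step 5: prey: 34+6-16=24; pred: 12+4-2=14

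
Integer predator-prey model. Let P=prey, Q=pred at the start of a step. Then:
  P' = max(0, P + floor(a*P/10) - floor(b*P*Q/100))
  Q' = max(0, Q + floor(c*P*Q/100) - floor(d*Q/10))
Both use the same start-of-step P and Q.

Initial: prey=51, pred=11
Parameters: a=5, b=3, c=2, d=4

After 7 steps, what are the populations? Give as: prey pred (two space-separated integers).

Step 1: prey: 51+25-16=60; pred: 11+11-4=18
Step 2: prey: 60+30-32=58; pred: 18+21-7=32
Step 3: prey: 58+29-55=32; pred: 32+37-12=57
Step 4: prey: 32+16-54=0; pred: 57+36-22=71
Step 5: prey: 0+0-0=0; pred: 71+0-28=43
Step 6: prey: 0+0-0=0; pred: 43+0-17=26
Step 7: prey: 0+0-0=0; pred: 26+0-10=16

Answer: 0 16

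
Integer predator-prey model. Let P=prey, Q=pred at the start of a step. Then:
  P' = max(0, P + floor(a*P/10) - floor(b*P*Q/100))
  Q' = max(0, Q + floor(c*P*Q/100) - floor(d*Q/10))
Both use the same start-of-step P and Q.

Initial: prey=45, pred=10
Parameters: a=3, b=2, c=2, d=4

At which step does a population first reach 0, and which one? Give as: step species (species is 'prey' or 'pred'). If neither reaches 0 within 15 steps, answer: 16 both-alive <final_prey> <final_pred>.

Answer: 16 both-alive 1 2

Derivation:
Step 1: prey: 45+13-9=49; pred: 10+9-4=15
Step 2: prey: 49+14-14=49; pred: 15+14-6=23
Step 3: prey: 49+14-22=41; pred: 23+22-9=36
Step 4: prey: 41+12-29=24; pred: 36+29-14=51
Step 5: prey: 24+7-24=7; pred: 51+24-20=55
Step 6: prey: 7+2-7=2; pred: 55+7-22=40
Step 7: prey: 2+0-1=1; pred: 40+1-16=25
Step 8: prey: 1+0-0=1; pred: 25+0-10=15
Step 9: prey: 1+0-0=1; pred: 15+0-6=9
Step 10: prey: 1+0-0=1; pred: 9+0-3=6
Step 11: prey: 1+0-0=1; pred: 6+0-2=4
Step 12: prey: 1+0-0=1; pred: 4+0-1=3
Step 13: prey: 1+0-0=1; pred: 3+0-1=2
Step 14: prey: 1+0-0=1; pred: 2+0-0=2
Steps 15-15: state stable at prey=1, pred=2 (no change)
No extinction within 15 steps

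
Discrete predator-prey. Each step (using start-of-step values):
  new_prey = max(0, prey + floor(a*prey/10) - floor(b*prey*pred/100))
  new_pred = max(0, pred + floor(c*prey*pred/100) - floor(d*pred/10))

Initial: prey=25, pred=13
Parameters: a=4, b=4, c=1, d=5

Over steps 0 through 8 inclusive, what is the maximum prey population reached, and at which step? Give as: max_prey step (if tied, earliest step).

Step 1: prey: 25+10-13=22; pred: 13+3-6=10
Step 2: prey: 22+8-8=22; pred: 10+2-5=7
Step 3: prey: 22+8-6=24; pred: 7+1-3=5
Step 4: prey: 24+9-4=29; pred: 5+1-2=4
Step 5: prey: 29+11-4=36; pred: 4+1-2=3
Step 6: prey: 36+14-4=46; pred: 3+1-1=3
Step 7: prey: 46+18-5=59; pred: 3+1-1=3
Step 8: prey: 59+23-7=75; pred: 3+1-1=3
Max prey = 75 at step 8

Answer: 75 8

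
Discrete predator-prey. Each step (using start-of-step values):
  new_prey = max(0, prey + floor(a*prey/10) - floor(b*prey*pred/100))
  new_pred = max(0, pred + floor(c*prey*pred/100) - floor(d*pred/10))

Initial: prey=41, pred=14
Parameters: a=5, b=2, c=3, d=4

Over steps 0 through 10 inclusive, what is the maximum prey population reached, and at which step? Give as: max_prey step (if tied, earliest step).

Step 1: prey: 41+20-11=50; pred: 14+17-5=26
Step 2: prey: 50+25-26=49; pred: 26+39-10=55
Step 3: prey: 49+24-53=20; pred: 55+80-22=113
Step 4: prey: 20+10-45=0; pred: 113+67-45=135
Step 5: prey: 0+0-0=0; pred: 135+0-54=81
Step 6: prey: 0+0-0=0; pred: 81+0-32=49
Step 7: prey: 0+0-0=0; pred: 49+0-19=30
Step 8: prey: 0+0-0=0; pred: 30+0-12=18
Step 9: prey: 0+0-0=0; pred: 18+0-7=11
Step 10: prey: 0+0-0=0; pred: 11+0-4=7
Max prey = 50 at step 1

Answer: 50 1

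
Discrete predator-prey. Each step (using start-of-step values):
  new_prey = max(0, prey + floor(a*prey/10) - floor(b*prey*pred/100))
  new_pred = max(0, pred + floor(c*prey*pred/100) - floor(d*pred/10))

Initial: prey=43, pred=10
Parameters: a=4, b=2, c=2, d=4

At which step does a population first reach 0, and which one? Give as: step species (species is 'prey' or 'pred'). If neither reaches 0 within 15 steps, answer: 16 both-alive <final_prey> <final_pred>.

Answer: 6 prey

Derivation:
Step 1: prey: 43+17-8=52; pred: 10+8-4=14
Step 2: prey: 52+20-14=58; pred: 14+14-5=23
Step 3: prey: 58+23-26=55; pred: 23+26-9=40
Step 4: prey: 55+22-44=33; pred: 40+44-16=68
Step 5: prey: 33+13-44=2; pred: 68+44-27=85
Step 6: prey: 2+0-3=0; pred: 85+3-34=54
First extinction: prey at step 6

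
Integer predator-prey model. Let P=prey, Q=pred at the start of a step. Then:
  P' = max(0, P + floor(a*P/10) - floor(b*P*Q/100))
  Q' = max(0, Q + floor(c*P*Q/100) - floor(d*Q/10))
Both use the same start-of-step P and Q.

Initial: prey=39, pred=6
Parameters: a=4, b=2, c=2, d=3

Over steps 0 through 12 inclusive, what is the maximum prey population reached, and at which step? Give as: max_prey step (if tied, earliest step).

Answer: 66 3

Derivation:
Step 1: prey: 39+15-4=50; pred: 6+4-1=9
Step 2: prey: 50+20-9=61; pred: 9+9-2=16
Step 3: prey: 61+24-19=66; pred: 16+19-4=31
Step 4: prey: 66+26-40=52; pred: 31+40-9=62
Step 5: prey: 52+20-64=8; pred: 62+64-18=108
Step 6: prey: 8+3-17=0; pred: 108+17-32=93
Step 7: prey: 0+0-0=0; pred: 93+0-27=66
Step 8: prey: 0+0-0=0; pred: 66+0-19=47
Step 9: prey: 0+0-0=0; pred: 47+0-14=33
Step 10: prey: 0+0-0=0; pred: 33+0-9=24
Step 11: prey: 0+0-0=0; pred: 24+0-7=17
Step 12: prey: 0+0-0=0; pred: 17+0-5=12
Max prey = 66 at step 3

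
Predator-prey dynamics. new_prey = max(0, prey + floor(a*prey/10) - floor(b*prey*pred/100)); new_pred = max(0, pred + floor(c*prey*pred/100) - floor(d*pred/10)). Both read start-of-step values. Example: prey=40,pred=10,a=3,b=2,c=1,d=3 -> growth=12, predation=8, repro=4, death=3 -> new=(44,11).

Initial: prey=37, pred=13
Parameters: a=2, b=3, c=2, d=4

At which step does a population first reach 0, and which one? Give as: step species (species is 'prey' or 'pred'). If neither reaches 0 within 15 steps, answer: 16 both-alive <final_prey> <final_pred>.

Step 1: prey: 37+7-14=30; pred: 13+9-5=17
Step 2: prey: 30+6-15=21; pred: 17+10-6=21
Step 3: prey: 21+4-13=12; pred: 21+8-8=21
Step 4: prey: 12+2-7=7; pred: 21+5-8=18
Step 5: prey: 7+1-3=5; pred: 18+2-7=13
Step 6: prey: 5+1-1=5; pred: 13+1-5=9
Step 7: prey: 5+1-1=5; pred: 9+0-3=6
Step 8: prey: 5+1-0=6; pred: 6+0-2=4
Step 9: prey: 6+1-0=7; pred: 4+0-1=3
Step 10: prey: 7+1-0=8; pred: 3+0-1=2
Step 11: prey: 8+1-0=9; pred: 2+0-0=2
Step 12: prey: 9+1-0=10; pred: 2+0-0=2
Step 13: prey: 10+2-0=12; pred: 2+0-0=2
Step 14: prey: 12+2-0=14; pred: 2+0-0=2
Step 15: prey: 14+2-0=16; pred: 2+0-0=2
No extinction within 15 steps

Answer: 16 both-alive 16 2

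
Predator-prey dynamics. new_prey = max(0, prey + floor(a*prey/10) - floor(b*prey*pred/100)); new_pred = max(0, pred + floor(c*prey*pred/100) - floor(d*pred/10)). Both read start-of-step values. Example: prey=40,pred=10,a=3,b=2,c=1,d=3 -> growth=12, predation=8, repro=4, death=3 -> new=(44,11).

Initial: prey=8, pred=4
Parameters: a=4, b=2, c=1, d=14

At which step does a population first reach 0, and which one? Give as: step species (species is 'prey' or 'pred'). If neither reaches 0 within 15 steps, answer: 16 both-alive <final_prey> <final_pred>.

Step 1: prey: 8+3-0=11; pred: 4+0-5=0
First extinction: pred at step 1

Answer: 1 pred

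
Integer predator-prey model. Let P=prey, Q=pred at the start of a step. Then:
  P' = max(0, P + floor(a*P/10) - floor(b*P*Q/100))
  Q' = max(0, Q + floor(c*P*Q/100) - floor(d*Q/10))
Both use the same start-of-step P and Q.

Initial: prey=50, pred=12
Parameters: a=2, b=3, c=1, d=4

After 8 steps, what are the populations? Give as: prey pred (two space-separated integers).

Answer: 17 5

Derivation:
Step 1: prey: 50+10-18=42; pred: 12+6-4=14
Step 2: prey: 42+8-17=33; pred: 14+5-5=14
Step 3: prey: 33+6-13=26; pred: 14+4-5=13
Step 4: prey: 26+5-10=21; pred: 13+3-5=11
Step 5: prey: 21+4-6=19; pred: 11+2-4=9
Step 6: prey: 19+3-5=17; pred: 9+1-3=7
Step 7: prey: 17+3-3=17; pred: 7+1-2=6
Step 8: prey: 17+3-3=17; pred: 6+1-2=5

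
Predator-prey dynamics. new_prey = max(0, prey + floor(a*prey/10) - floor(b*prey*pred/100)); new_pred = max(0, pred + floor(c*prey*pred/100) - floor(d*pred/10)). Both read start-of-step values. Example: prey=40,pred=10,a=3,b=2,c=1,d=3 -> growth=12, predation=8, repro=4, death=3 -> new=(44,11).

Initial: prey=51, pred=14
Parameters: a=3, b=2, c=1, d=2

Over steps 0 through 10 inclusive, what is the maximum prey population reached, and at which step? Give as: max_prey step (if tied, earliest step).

Answer: 52 1

Derivation:
Step 1: prey: 51+15-14=52; pred: 14+7-2=19
Step 2: prey: 52+15-19=48; pred: 19+9-3=25
Step 3: prey: 48+14-24=38; pred: 25+12-5=32
Step 4: prey: 38+11-24=25; pred: 32+12-6=38
Step 5: prey: 25+7-19=13; pred: 38+9-7=40
Step 6: prey: 13+3-10=6; pred: 40+5-8=37
Step 7: prey: 6+1-4=3; pred: 37+2-7=32
Step 8: prey: 3+0-1=2; pred: 32+0-6=26
Step 9: prey: 2+0-1=1; pred: 26+0-5=21
Step 10: prey: 1+0-0=1; pred: 21+0-4=17
Max prey = 52 at step 1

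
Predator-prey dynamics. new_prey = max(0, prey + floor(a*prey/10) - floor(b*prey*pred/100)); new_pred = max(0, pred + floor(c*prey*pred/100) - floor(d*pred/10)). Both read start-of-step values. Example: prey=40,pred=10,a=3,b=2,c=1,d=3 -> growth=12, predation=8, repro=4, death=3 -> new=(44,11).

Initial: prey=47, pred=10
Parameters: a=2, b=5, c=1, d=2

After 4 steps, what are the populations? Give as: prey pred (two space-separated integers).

Answer: 6 12

Derivation:
Step 1: prey: 47+9-23=33; pred: 10+4-2=12
Step 2: prey: 33+6-19=20; pred: 12+3-2=13
Step 3: prey: 20+4-13=11; pred: 13+2-2=13
Step 4: prey: 11+2-7=6; pred: 13+1-2=12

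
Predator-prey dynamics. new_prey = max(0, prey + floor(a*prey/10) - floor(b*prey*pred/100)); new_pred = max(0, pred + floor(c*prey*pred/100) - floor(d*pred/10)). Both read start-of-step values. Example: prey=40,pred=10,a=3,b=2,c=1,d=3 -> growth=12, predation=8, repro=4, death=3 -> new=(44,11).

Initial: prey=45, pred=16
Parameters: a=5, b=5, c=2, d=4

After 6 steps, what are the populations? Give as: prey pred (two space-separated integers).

Answer: 0 6

Derivation:
Step 1: prey: 45+22-36=31; pred: 16+14-6=24
Step 2: prey: 31+15-37=9; pred: 24+14-9=29
Step 3: prey: 9+4-13=0; pred: 29+5-11=23
Step 4: prey: 0+0-0=0; pred: 23+0-9=14
Step 5: prey: 0+0-0=0; pred: 14+0-5=9
Step 6: prey: 0+0-0=0; pred: 9+0-3=6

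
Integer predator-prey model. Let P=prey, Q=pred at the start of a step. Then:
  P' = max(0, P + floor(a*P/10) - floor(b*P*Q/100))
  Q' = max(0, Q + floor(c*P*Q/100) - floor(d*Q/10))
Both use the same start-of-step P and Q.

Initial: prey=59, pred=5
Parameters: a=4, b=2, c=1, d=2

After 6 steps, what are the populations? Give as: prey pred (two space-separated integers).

Answer: 6 120

Derivation:
Step 1: prey: 59+23-5=77; pred: 5+2-1=6
Step 2: prey: 77+30-9=98; pred: 6+4-1=9
Step 3: prey: 98+39-17=120; pred: 9+8-1=16
Step 4: prey: 120+48-38=130; pred: 16+19-3=32
Step 5: prey: 130+52-83=99; pred: 32+41-6=67
Step 6: prey: 99+39-132=6; pred: 67+66-13=120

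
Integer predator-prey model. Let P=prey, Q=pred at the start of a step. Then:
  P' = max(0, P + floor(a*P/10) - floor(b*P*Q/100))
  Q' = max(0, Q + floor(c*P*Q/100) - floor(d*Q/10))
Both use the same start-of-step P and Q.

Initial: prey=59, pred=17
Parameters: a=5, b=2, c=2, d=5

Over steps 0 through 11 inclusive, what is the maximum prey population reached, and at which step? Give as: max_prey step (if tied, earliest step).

Answer: 68 1

Derivation:
Step 1: prey: 59+29-20=68; pred: 17+20-8=29
Step 2: prey: 68+34-39=63; pred: 29+39-14=54
Step 3: prey: 63+31-68=26; pred: 54+68-27=95
Step 4: prey: 26+13-49=0; pred: 95+49-47=97
Step 5: prey: 0+0-0=0; pred: 97+0-48=49
Step 6: prey: 0+0-0=0; pred: 49+0-24=25
Step 7: prey: 0+0-0=0; pred: 25+0-12=13
Step 8: prey: 0+0-0=0; pred: 13+0-6=7
Step 9: prey: 0+0-0=0; pred: 7+0-3=4
Step 10: prey: 0+0-0=0; pred: 4+0-2=2
Step 11: prey: 0+0-0=0; pred: 2+0-1=1
Max prey = 68 at step 1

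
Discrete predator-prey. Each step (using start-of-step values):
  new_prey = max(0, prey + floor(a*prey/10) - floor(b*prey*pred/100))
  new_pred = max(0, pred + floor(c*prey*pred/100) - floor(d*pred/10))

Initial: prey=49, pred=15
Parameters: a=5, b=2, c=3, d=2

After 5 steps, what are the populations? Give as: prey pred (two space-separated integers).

Answer: 0 127

Derivation:
Step 1: prey: 49+24-14=59; pred: 15+22-3=34
Step 2: prey: 59+29-40=48; pred: 34+60-6=88
Step 3: prey: 48+24-84=0; pred: 88+126-17=197
Step 4: prey: 0+0-0=0; pred: 197+0-39=158
Step 5: prey: 0+0-0=0; pred: 158+0-31=127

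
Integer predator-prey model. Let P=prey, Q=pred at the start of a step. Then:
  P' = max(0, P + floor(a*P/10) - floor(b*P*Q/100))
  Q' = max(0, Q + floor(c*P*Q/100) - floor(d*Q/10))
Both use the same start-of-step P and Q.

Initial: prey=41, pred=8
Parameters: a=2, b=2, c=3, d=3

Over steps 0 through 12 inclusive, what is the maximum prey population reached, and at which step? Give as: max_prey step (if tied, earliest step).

Answer: 43 1

Derivation:
Step 1: prey: 41+8-6=43; pred: 8+9-2=15
Step 2: prey: 43+8-12=39; pred: 15+19-4=30
Step 3: prey: 39+7-23=23; pred: 30+35-9=56
Step 4: prey: 23+4-25=2; pred: 56+38-16=78
Step 5: prey: 2+0-3=0; pred: 78+4-23=59
Step 6: prey: 0+0-0=0; pred: 59+0-17=42
Step 7: prey: 0+0-0=0; pred: 42+0-12=30
Step 8: prey: 0+0-0=0; pred: 30+0-9=21
Step 9: prey: 0+0-0=0; pred: 21+0-6=15
Step 10: prey: 0+0-0=0; pred: 15+0-4=11
Step 11: prey: 0+0-0=0; pred: 11+0-3=8
Step 12: prey: 0+0-0=0; pred: 8+0-2=6
Max prey = 43 at step 1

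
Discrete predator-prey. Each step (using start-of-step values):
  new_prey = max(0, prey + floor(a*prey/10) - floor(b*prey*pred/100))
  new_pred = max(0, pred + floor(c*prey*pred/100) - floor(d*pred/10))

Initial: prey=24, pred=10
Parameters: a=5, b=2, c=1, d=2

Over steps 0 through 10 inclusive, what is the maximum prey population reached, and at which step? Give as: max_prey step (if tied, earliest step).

Answer: 76 5

Derivation:
Step 1: prey: 24+12-4=32; pred: 10+2-2=10
Step 2: prey: 32+16-6=42; pred: 10+3-2=11
Step 3: prey: 42+21-9=54; pred: 11+4-2=13
Step 4: prey: 54+27-14=67; pred: 13+7-2=18
Step 5: prey: 67+33-24=76; pred: 18+12-3=27
Step 6: prey: 76+38-41=73; pred: 27+20-5=42
Step 7: prey: 73+36-61=48; pred: 42+30-8=64
Step 8: prey: 48+24-61=11; pred: 64+30-12=82
Step 9: prey: 11+5-18=0; pred: 82+9-16=75
Step 10: prey: 0+0-0=0; pred: 75+0-15=60
Max prey = 76 at step 5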